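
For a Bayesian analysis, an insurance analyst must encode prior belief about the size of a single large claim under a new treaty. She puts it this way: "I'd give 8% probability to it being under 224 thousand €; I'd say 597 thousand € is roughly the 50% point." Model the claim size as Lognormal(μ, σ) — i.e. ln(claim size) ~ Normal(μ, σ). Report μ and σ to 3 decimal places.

μ ≈ 6.392, σ ≈ 0.698

If T ~ Lognormal(μ,σ) then ln T ~ Normal(μ,σ), so the p-quantile of ln T is μ + z_p·σ.
ln(224) = 5.412 and ln(597) = 6.392; z_{0.08} = -1.405, z_{0.5} = 0.
σ = (6.392 − 5.412)/(0 − (-1.405)) = 0.698.
μ = 5.412 − (-1.405)·0.698 = 6.392.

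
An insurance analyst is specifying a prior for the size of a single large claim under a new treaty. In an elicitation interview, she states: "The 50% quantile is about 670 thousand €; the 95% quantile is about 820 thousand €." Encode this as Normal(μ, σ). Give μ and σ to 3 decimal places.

The p-quantile of Normal(μ,σ) is μ + z_p·σ, with z_{0.5} = 0 and z_{0.95} = 1.645.
Eliminate σ: μ = (z₂·x₁ − z₁·x₂)/(z₂ − z₁) = (1.645·670 − (0)·820)/1.645 = 670.000.
Then σ = (x₂ − x₁)/(z₂ − z₁) = (820 − 670)/1.645 = 91.194.

μ = 670.000, σ = 91.194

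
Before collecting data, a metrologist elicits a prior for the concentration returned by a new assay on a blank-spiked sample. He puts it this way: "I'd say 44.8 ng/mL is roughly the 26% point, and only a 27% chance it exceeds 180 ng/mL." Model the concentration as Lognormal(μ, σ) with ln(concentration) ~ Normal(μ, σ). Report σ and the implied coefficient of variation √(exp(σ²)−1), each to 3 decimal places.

If T ~ Lognormal(μ,σ) then ln T ~ Normal(μ,σ), so the p-quantile of ln T is μ + z_p·σ.
ln(44.8) = 3.802 and ln(180) = 5.193; z_{0.26} = -0.6433, z_{0.73} = 0.6128.
σ = (5.193 − 3.802)/(0.6128 − (-0.6433)) = 1.107.
μ = 3.802 − (-0.6433)·1.107 = 4.514.
CV = √(exp(σ²)−1) = √(exp(1.2258)−1) = 1.551.

σ ≈ 1.107, CV ≈ 1.551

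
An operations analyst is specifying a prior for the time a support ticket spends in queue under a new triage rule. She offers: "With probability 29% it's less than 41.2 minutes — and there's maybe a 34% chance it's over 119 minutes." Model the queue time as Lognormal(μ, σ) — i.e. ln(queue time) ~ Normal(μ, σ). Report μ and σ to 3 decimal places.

μ ≈ 4.326, σ ≈ 1.098

If T ~ Lognormal(μ,σ) then ln T ~ Normal(μ,σ), so the p-quantile of ln T is μ + z_p·σ.
ln(41.2) = 3.718 and ln(119) = 4.779; z_{0.29} = -0.5534, z_{0.66} = 0.4125.
σ = (4.779 − 3.718)/(0.4125 − (-0.5534)) = 1.098.
μ = 3.718 − (-0.5534)·1.098 = 4.326.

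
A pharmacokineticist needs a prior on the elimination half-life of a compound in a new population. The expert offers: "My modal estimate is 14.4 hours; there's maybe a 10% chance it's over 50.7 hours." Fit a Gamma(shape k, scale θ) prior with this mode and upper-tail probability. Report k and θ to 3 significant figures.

Gamma(k,θ) with k>1 has mode (k−1)θ, so θ = 14.4/(k−1).
Need P(X < 50.7) = 0.9 with θ tied to k this way. Start at k = 2, θ = 14.4: P(X<50.7) ≈ 0.866.
Too low — raise k to concentrate. Iterating converges to k ≈ 2.18.
Then θ = 14.4/(2.18−1) ≈ 12.2.

k ≈ 2.18, θ ≈ 12.2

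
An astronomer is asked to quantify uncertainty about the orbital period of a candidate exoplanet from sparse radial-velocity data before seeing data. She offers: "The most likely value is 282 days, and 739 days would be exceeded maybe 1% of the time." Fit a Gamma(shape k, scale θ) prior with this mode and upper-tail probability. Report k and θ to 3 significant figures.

Gamma(k,θ) with k>1 has mode (k−1)θ, so θ = 282/(k−1).
Need P(X < 739) = 0.99 with θ tied to k this way. Start at k = 2, θ = 282: P(X<739) ≈ 0.737.
Too low — raise k to concentrate. Iterating converges to k ≈ 6.
Then θ = 282/(6−1) ≈ 56.3.

k ≈ 6, θ ≈ 56.3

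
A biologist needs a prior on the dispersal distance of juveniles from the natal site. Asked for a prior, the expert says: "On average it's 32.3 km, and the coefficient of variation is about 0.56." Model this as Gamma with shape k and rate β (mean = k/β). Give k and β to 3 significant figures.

For Gamma(k, rate β): mean = k/β, variance = k/β², so CV = 1/√k.
CV = 0.56, hence k = 1/CV² = 3.19.
Then β = k/mean = 3.19/32.3 = 0.0987.

k ≈ 3.19, β ≈ 0.0987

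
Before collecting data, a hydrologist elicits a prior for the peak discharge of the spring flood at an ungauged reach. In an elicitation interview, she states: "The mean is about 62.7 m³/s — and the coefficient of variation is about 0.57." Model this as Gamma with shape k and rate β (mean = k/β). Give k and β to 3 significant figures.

For Gamma(k, rate β): mean = k/β, variance = k/β², so CV = 1/√k.
CV = 0.57, hence k = 1/CV² = 3.08.
Then β = k/mean = 3.08/62.7 = 0.0491.

k ≈ 3.08, β ≈ 0.0491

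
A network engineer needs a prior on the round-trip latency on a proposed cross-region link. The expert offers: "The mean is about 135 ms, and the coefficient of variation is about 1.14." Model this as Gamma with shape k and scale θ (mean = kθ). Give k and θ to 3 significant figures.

k ≈ 0.769, θ ≈ 175

For Gamma(k, scale θ): mean = kθ, variance = kθ², so CV = 1/√k.
CV = 1.14, hence k = 1/CV² = 0.769.
Then θ = mean/k = 135/0.769 = 175.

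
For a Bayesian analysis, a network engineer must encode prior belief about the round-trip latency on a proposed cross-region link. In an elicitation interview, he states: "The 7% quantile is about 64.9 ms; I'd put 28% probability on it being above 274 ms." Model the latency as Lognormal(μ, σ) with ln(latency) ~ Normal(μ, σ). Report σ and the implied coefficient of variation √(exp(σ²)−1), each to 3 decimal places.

If T ~ Lognormal(μ,σ) then ln T ~ Normal(μ,σ), so the p-quantile of ln T is μ + z_p·σ.
ln(64.9) = 4.173 and ln(274) = 5.613; z_{0.07} = -1.476, z_{0.72} = 0.5828.
σ = (5.613 − 4.173)/(0.5828 − (-1.476)) = 0.700.
μ = 4.173 − (-1.476)·0.700 = 5.205.
CV = √(exp(σ²)−1) = √(exp(0.4895)−1) = 0.795.

σ ≈ 0.700, CV ≈ 0.795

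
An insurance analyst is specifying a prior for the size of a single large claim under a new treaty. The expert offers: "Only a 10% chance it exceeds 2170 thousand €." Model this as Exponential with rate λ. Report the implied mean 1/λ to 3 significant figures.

P(T > 2170.0) = e^(−λ·2170.0) = 0.1, so λ = −ln(0.1)/2170.0 = 0.00106.
Mean = 1/λ = 942 thousand €.

mean ≈ 942 thousand €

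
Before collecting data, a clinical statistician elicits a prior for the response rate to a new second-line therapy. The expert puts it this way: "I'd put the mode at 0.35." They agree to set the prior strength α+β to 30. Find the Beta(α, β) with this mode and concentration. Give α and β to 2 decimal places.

For α,β > 1 the Beta mode is (α−1)/(α+β−2). With α+β = 30, the mode is (α−1)/28.
Set (α−1)/28 = 0.35 → α = 1 + 0.35·28 = 10.80.
β = 30 − α = 19.20.

α = 10.80, β = 19.20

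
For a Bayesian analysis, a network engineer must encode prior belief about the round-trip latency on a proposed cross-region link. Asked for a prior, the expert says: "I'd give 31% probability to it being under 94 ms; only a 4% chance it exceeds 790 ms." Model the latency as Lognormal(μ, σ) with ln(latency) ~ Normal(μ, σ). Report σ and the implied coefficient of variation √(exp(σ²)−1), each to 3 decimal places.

σ ≈ 0.948, CV ≈ 1.206

If T ~ Lognormal(μ,σ) then ln T ~ Normal(μ,σ), so the p-quantile of ln T is μ + z_p·σ.
ln(94) = 4.543 and ln(790) = 6.672; z_{0.31} = -0.4959, z_{0.96} = 1.751.
σ = (6.672 − 4.543)/(1.751 − (-0.4959)) = 0.948.
μ = 4.543 − (-0.4959)·0.948 = 5.013.
CV = √(exp(σ²)−1) = √(exp(0.8979)−1) = 1.206.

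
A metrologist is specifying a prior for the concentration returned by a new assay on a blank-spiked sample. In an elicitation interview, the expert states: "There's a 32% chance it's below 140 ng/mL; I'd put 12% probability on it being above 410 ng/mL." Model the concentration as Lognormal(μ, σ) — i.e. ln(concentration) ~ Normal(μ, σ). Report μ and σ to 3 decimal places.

If T ~ Lognormal(μ,σ) then ln T ~ Normal(μ,σ), so the p-quantile of ln T is μ + z_p·σ.
ln(140) = 4.942 and ln(410) = 6.016; z_{0.32} = -0.4677, z_{0.88} = 1.175.
σ = (6.016 − 4.942)/(1.175 − (-0.4677)) = 0.654.
μ = 4.942 − (-0.4677)·0.654 = 5.248.

μ ≈ 5.248, σ ≈ 0.654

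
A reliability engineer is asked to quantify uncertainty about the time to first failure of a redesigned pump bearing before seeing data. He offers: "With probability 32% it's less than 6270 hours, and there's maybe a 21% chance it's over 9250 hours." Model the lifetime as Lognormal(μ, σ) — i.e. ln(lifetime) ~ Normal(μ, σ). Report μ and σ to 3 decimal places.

μ ≈ 8.886, σ ≈ 0.305

If T ~ Lognormal(μ,σ) then ln T ~ Normal(μ,σ), so the p-quantile of ln T is μ + z_p·σ.
ln(6270) = 8.744 and ln(9250) = 9.132; z_{0.32} = -0.4677, z_{0.79} = 0.8064.
σ = (9.132 − 8.744)/(0.8064 − (-0.4677)) = 0.305.
μ = 8.744 − (-0.4677)·0.305 = 8.886.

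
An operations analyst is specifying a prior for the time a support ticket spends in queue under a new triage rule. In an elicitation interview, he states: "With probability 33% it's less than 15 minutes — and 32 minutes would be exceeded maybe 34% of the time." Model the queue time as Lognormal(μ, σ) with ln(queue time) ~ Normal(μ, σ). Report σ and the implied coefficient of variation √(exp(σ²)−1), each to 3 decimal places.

σ ≈ 0.889, CV ≈ 1.097

If T ~ Lognormal(μ,σ) then ln T ~ Normal(μ,σ), so the p-quantile of ln T is μ + z_p·σ.
ln(15) = 2.708 and ln(32) = 3.466; z_{0.33} = -0.4399, z_{0.66} = 0.4125.
σ = (3.466 − 2.708)/(0.4125 − (-0.4399)) = 0.889.
μ = 2.708 − (-0.4399)·0.889 = 3.099.
CV = √(exp(σ²)−1) = √(exp(0.7902)−1) = 1.097.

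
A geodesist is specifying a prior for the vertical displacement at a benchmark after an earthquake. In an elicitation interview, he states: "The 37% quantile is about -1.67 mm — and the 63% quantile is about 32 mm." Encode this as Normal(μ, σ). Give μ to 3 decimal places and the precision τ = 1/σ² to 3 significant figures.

μ = 15.165, τ = 0.000389

The p-quantile of Normal(μ,σ) is μ + z_p·σ, with z_{0.37} = -0.3319 and z_{0.63} = 0.3319.
Eliminate σ: μ = (z₂·x₁ − z₁·x₂)/(z₂ − z₁) = (0.3319·-1.67 − (-0.3319)·32)/0.6637 = 15.165.
Then σ = (x₂ − x₁)/(z₂ − z₁) = (32 − -1.67)/0.6637 = 50.730.
Precision τ = 1/σ² = 1/50.73² = 0.000389.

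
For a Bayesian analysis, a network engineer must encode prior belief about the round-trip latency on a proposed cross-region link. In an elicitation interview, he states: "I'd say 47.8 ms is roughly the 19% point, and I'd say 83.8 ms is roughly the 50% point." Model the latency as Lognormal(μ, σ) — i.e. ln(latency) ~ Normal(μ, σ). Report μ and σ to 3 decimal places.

If T ~ Lognormal(μ,σ) then ln T ~ Normal(μ,σ), so the p-quantile of ln T is μ + z_p·σ.
ln(47.8) = 3.867 and ln(83.8) = 4.428; z_{0.19} = -0.8779, z_{0.5} = 0.
σ = (4.428 − 3.867)/(0 − (-0.8779)) = 0.639.
μ = 3.867 − (-0.8779)·0.639 = 4.428.

μ ≈ 4.428, σ ≈ 0.639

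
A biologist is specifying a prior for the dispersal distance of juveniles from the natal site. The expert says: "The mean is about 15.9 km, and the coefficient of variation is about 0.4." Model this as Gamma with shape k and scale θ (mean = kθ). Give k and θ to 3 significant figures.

k ≈ 6.25, θ ≈ 2.54

For Gamma(k, scale θ): mean = kθ, variance = kθ², so CV = 1/√k.
CV = 0.4, hence k = 1/CV² = 6.25.
Then θ = mean/k = 15.9/6.25 = 2.54.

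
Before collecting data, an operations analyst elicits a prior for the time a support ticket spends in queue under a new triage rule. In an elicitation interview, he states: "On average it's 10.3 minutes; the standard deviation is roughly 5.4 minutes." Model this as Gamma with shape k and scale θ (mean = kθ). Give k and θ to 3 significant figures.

For Gamma(k, scale θ): mean = kθ, variance = kθ², so CV = 1/√k.
CV = SD/mean = 5.4/10.3 = 0.5243, hence k = 1/CV² = 3.64.
Then θ = mean/k = 10.3/3.64 = 2.83.

k ≈ 3.64, θ ≈ 2.83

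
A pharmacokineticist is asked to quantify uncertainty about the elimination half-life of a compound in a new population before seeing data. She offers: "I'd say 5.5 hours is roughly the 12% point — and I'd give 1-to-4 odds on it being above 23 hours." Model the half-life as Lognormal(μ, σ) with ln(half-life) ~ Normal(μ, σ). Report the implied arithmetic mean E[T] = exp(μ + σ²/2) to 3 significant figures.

E[T] ≈ 16.3 hours

If T ~ Lognormal(μ,σ) then ln T ~ Normal(μ,σ), so the p-quantile of ln T is μ + z_p·σ.
ln(5.5) = 1.705 and ln(23) = 3.135; z_{0.12} = -1.175, z_{0.8} = 0.8416.
σ = (3.135 − 1.705)/(0.8416 − (-1.175)) = 0.709.
μ = 1.705 − (-1.175)·0.709 = 2.538.
E[T] = exp(μ + σ²/2) = exp(2.538 + 0.2517) = 16.3 hours.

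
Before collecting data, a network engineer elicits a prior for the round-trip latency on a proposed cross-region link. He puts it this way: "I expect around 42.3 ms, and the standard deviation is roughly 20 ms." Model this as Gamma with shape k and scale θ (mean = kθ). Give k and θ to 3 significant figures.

k ≈ 4.47, θ ≈ 9.46

For Gamma(k, scale θ): mean = kθ, variance = kθ², so CV = 1/√k.
CV = SD/mean = 20/42.3 = 0.4728, hence k = 1/CV² = 4.47.
Then θ = mean/k = 42.3/4.47 = 9.46.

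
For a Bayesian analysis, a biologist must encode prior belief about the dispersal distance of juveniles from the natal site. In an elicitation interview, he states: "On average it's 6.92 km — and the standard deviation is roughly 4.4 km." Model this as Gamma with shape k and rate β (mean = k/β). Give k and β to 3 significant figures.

k ≈ 2.47, β ≈ 0.357

For Gamma(k, rate β): mean = k/β, variance = k/β², so CV = 1/√k.
CV = SD/mean = 4.4/6.92 = 0.6358, hence k = 1/CV² = 2.47.
Then β = k/mean = 2.47/6.92 = 0.357.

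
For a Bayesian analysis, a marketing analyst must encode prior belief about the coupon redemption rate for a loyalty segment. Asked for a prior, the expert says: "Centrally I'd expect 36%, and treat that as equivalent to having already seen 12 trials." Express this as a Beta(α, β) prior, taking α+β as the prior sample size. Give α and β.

α = 4.32, β = 7.68

Under the effective-sample-size interpretation, Beta(α, β) has prior mean α/(α+β) and prior sample size α+β.
So α+β = 12 and α/(α+β) = 0.36, giving α = 0.36·12 = 4.32 and β = 12 − 4.32 = 7.68.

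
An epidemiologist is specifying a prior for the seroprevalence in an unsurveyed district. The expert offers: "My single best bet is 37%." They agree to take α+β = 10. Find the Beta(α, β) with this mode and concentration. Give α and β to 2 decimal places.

For α,β > 1 the Beta mode is (α−1)/(α+β−2). With α+β = 10, the mode is (α−1)/8.
Set (α−1)/8 = 0.37 → α = 1 + 0.37·8 = 3.96.
β = 10 − α = 6.04.

α = 3.96, β = 6.04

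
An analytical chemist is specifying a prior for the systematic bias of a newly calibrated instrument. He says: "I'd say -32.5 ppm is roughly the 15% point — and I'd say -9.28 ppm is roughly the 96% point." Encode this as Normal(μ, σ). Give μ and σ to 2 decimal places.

μ = -23.87, σ = 8.33

For Normal(μ,σ), the p-quantile is μ + z_p·σ. Here z_{0.15} = -1.036, z_{0.96} = 1.751.
So -32.5 = μ − 1.036σ and -9.28 = μ + 1.751σ.
Subtracting: σ = (-9.28 − -32.5)/(1.751 − (-1.036)) = 8.33.
Then μ = -32.5 − (-1.036)·8.33 = -23.87.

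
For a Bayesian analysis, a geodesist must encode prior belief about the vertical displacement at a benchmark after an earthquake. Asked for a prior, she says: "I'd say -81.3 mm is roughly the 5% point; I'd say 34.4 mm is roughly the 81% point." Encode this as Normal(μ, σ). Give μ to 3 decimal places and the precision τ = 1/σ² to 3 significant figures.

μ = -5.863, τ = 0.000475

The p-quantile of Normal(μ,σ) is μ + z_p·σ, with z_{0.05} = -1.645 and z_{0.81} = 0.8779.
Eliminate σ: μ = (z₂·x₁ − z₁·x₂)/(z₂ − z₁) = (0.8779·-81.3 − (-1.645)·34.4)/2.523 = -5.863.
Then σ = (x₂ − x₁)/(z₂ − z₁) = (34.4 − -81.3)/2.523 = 45.863.
Precision τ = 1/σ² = 1/45.86² = 0.000475.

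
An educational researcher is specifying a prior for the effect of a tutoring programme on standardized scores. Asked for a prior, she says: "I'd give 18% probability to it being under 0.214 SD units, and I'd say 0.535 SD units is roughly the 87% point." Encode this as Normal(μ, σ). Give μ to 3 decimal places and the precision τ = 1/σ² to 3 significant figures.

μ = 0.358, τ = 40.5

The p-quantile of Normal(μ,σ) is μ + z_p·σ, with z_{0.18} = -0.9154 and z_{0.87} = 1.126.
Eliminate σ: μ = (z₂·x₁ − z₁·x₂)/(z₂ − z₁) = (1.126·0.214 − (-0.9154)·0.535)/2.042 = 0.358.
Then σ = (x₂ − x₁)/(z₂ − z₁) = (0.535 − 0.214)/2.042 = 0.157.
Precision τ = 1/σ² = 1/0.1572² = 40.5.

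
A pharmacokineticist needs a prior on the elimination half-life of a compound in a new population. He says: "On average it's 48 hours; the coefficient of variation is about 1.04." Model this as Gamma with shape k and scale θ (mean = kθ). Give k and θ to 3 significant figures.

k ≈ 0.925, θ ≈ 51.9

For Gamma(k, scale θ): mean = kθ, variance = kθ², so CV = 1/√k.
CV = 1.04, hence k = 1/CV² = 0.925.
Then θ = mean/k = 48/0.925 = 51.9.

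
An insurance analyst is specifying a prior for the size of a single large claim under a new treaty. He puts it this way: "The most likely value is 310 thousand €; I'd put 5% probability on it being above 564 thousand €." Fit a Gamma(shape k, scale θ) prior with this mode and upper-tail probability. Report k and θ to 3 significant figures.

Gamma(k,θ) with k>1 has mode (k−1)θ, so θ = 310/(k−1).
Need P(X < 564) = 0.95 with θ tied to k this way. Start at k = 2, θ = 310: P(X<564) ≈ 0.543.
Too low — raise k to concentrate. Iterating converges to k ≈ 8.78.
Then θ = 310/(8.78−1) ≈ 39.9.

k ≈ 8.78, θ ≈ 39.9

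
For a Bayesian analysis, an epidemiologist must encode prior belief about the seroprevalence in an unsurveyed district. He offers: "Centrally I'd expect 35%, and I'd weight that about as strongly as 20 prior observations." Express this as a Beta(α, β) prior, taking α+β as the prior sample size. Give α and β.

α = 7, β = 13

Under the effective-sample-size interpretation, Beta(α, β) has prior mean α/(α+β) and prior sample size α+β.
So α+β = 20 and α/(α+β) = 0.35, giving α = 0.35·20 = 7 and β = 20 − 7 = 13.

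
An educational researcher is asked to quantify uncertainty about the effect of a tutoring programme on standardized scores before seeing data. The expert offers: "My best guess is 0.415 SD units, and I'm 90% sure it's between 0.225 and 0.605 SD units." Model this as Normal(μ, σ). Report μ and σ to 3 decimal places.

μ = 0.415, σ = 0.116

A symmetric 90% interval runs μ ± z·σ with z = 1.645.
Half-width = 0.19, so σ = 0.19/1.645 = 0.116.
μ is the stated best guess, 0.415.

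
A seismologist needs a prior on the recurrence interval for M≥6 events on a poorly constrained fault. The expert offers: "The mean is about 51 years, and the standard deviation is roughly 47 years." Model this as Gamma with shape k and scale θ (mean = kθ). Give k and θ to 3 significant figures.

k ≈ 1.18, θ ≈ 43.3

For Gamma(k, scale θ): mean = kθ, variance = kθ², so CV = 1/√k.
CV = SD/mean = 47/51 = 0.9216, hence k = 1/CV² = 1.18.
Then θ = mean/k = 51/1.18 = 43.3.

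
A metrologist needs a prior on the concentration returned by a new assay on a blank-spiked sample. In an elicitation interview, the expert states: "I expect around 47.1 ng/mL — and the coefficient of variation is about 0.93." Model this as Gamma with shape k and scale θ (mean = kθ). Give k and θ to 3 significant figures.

For Gamma(k, scale θ): mean = kθ, variance = kθ², so CV = 1/√k.
CV = 0.93, hence k = 1/CV² = 1.16.
Then θ = mean/k = 47.1/1.16 = 40.7.

k ≈ 1.16, θ ≈ 40.7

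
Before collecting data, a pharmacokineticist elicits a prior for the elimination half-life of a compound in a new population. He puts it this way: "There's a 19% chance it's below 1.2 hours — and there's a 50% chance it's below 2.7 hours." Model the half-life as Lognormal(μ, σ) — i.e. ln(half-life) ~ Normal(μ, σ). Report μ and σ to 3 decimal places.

If T ~ Lognormal(μ,σ) then ln T ~ Normal(μ,σ), so the p-quantile of ln T is μ + z_p·σ.
ln(1.2) = 0.1823 and ln(2.7) = 0.9933; z_{0.19} = -0.8779, z_{0.5} = 0.
σ = (0.9933 − 0.1823)/(0 − (-0.8779)) = 0.924.
μ = 0.1823 − (-0.8779)·0.924 = 0.993.

μ ≈ 0.993, σ ≈ 0.924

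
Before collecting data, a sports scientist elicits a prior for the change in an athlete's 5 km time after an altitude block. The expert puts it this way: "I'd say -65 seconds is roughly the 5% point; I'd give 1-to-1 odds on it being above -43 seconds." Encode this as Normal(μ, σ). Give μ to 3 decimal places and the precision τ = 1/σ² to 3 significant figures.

μ = -43.000, τ = 0.00559

For Normal(μ,σ), the p-quantile is μ + z_p·σ. Here z_{0.05} = -1.645, z_{0.5} = 0.
So -65 = μ − 1.645σ and -43 = μ + 0σ.
Subtracting: σ = (-43 − -65)/(0 − (-1.645)) = 13.375.
Then μ = -65 − (-1.645)·13.375 = -43.000.
Precision τ = 1/σ² = 1/13.38² = 0.00559.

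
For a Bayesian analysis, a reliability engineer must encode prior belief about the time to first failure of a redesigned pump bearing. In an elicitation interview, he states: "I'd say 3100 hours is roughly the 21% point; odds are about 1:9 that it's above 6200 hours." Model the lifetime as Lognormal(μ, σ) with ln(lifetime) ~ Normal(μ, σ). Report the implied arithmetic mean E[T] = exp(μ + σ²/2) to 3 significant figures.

E[T] ≈ 4280 hours

If T ~ Lognormal(μ,σ) then ln T ~ Normal(μ,σ), so the p-quantile of ln T is μ + z_p·σ.
ln(3100) = 8.039 and ln(6200) = 8.732; z_{0.21} = -0.8064, z_{0.9} = 1.282.
σ = (8.732 − 8.039)/(1.282 − (-0.8064)) = 0.332.
μ = 8.039 − (-0.8064)·0.332 = 8.307.
E[T] = exp(μ + σ²/2) = exp(8.307 + 0.0551) = 4280 hours.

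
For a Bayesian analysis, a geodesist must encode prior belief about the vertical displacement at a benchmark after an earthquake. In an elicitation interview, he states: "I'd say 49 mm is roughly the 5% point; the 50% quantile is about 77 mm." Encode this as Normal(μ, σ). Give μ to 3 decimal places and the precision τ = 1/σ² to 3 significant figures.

μ = 77.000, τ = 0.00345

For Normal(μ,σ), the p-quantile is μ + z_p·σ. Here z_{0.05} = -1.645, z_{0.5} = 0.
So 49 = μ − 1.645σ and 77 = μ + 0σ.
Subtracting: σ = (77 − 49)/(0 − (-1.645)) = 17.023.
Then μ = 49 − (-1.645)·17.023 = 77.000.
Precision τ = 1/σ² = 1/17.02² = 0.00345.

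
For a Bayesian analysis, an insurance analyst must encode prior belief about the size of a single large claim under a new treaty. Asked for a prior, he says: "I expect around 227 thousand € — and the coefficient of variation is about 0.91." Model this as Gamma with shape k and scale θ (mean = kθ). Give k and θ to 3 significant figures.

k ≈ 1.21, θ ≈ 188

For Gamma(k, scale θ): mean = kθ, variance = kθ², so CV = 1/√k.
CV = 0.91, hence k = 1/CV² = 1.21.
Then θ = mean/k = 227/1.21 = 188.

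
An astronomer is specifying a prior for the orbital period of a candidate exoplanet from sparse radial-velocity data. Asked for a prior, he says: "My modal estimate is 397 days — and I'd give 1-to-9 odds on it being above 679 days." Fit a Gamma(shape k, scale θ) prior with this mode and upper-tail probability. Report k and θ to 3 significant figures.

k ≈ 7.58, θ ≈ 60.4

Gamma(k,θ) with k>1 has mode (k−1)θ, so θ = 397/(k−1).
Need P(X < 679) = 0.9 with θ tied to k this way. Start at k = 2, θ = 397: P(X<679) ≈ 0.510.
Too low — raise k to concentrate. Iterating converges to k ≈ 7.58.
Then θ = 397/(7.58−1) ≈ 60.4.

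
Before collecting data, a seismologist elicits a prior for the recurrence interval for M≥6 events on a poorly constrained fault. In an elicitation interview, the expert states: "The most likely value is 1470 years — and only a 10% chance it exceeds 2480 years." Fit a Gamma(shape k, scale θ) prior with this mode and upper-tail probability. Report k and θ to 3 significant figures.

Gamma(k,θ) with k>1 has mode (k−1)θ, so θ = 1470/(k−1).
Need P(X < 2480) = 0.9 with θ tied to k this way. Start at k = 2, θ = 1470: P(X<2480) ≈ 0.503.
Too low — raise k to concentrate. Iterating converges to k ≈ 7.92.
Then θ = 1470/(7.92−1) ≈ 213.

k ≈ 7.92, θ ≈ 213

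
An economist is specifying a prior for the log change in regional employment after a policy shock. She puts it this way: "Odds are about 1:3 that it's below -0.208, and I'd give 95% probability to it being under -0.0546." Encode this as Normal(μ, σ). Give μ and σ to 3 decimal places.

For Normal(μ,σ), the p-quantile is μ + z_p·σ. Here z_{0.25} = -0.6745, z_{0.95} = 1.645.
So -0.208 = μ − 0.6745σ and -0.0546 = μ + 1.645σ.
Subtracting: σ = (-0.0546 − -0.208)/(1.645 − (-0.6745)) = 0.066.
Then μ = -0.208 − (-0.6745)·0.066 = -0.163.

μ = -0.163, σ = 0.066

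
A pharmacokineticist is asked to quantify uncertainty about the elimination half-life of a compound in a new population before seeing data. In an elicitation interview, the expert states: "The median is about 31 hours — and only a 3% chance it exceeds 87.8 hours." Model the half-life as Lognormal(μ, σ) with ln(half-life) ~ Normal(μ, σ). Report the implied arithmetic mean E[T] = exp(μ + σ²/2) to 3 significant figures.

E[T] ≈ 36.1 hours

If T ~ Lognormal(μ,σ) then ln T ~ Normal(μ,σ), so the p-quantile of ln T is μ + z_p·σ.
ln(31) = 3.434 and ln(87.8) = 4.475; z_{0.5} = 0, z_{0.97} = 1.881.
σ = (4.475 − 3.434)/(1.881 − (0)) = 0.554.
μ = 3.434 − (0)·0.554 = 3.434.
E[T] = exp(μ + σ²/2) = exp(3.434 + 0.1532) = 36.1 hours.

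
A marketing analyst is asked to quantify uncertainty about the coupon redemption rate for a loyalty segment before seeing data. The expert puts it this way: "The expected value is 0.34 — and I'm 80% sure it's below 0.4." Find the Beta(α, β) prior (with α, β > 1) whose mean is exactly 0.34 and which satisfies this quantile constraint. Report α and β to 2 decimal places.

With mean 0.34 fixed, write α = 0.34s, β = 0.66s where s = α+β.
Need P(θ < 0.4) = 0.8 under Beta(0.34s, 0.66s). Normal approximation: (q−m)/√(m(1−m)/s) ≈ z_{0.8} = 0.842, so s ≈ 0.34·0.66·(0.842)²/(0.4−0.34)² = 44.2.
At s = 44.2: P(θ<0.4) ≈ 0.803. Adjusting to match 0.8 gives s ≈ 43.12.
So α = 0.34·43.12 ≈ 14.66, β = 0.66·43.12 ≈ 28.46.

α ≈ 14.66, β ≈ 28.46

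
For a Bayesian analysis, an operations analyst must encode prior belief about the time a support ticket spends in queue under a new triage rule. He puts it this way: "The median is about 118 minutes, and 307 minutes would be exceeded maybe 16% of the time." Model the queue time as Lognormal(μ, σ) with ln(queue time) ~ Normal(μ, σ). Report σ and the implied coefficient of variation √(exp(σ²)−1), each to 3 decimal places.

σ ≈ 0.961, CV ≈ 1.233

If T ~ Lognormal(μ,σ) then ln T ~ Normal(μ,σ), so the p-quantile of ln T is μ + z_p·σ.
ln(118) = 4.771 and ln(307) = 5.727; z_{0.5} = 0, z_{0.84} = 0.9945.
σ = (5.727 − 4.771)/(0.9945 − (0)) = 0.961.
μ = 4.771 − (0)·0.961 = 4.771.
CV = √(exp(σ²)−1) = √(exp(0.9245)−1) = 1.233.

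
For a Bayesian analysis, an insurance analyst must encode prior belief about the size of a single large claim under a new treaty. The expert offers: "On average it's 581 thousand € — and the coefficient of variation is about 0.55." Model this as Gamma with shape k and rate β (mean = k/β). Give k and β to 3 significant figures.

k ≈ 3.31, β ≈ 0.00569

For Gamma(k, rate β): mean = k/β, variance = k/β², so CV = 1/√k.
CV = 0.55, hence k = 1/CV² = 3.31.
Then β = k/mean = 3.31/581 = 0.00569.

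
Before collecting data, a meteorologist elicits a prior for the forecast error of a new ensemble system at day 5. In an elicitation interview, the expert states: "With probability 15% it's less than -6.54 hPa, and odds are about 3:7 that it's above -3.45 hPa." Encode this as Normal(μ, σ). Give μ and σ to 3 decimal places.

μ = -4.488, σ = 1.980

The p-quantile of Normal(μ,σ) is μ + z_p·σ, with z_{0.15} = -1.036 and z_{0.7} = 0.5244.
Eliminate σ: μ = (z₂·x₁ − z₁·x₂)/(z₂ − z₁) = (0.5244·-6.54 − (-1.036)·-3.45)/1.561 = -4.488.
Then σ = (x₂ − x₁)/(z₂ − z₁) = (-3.45 − -6.54)/1.561 = 1.980.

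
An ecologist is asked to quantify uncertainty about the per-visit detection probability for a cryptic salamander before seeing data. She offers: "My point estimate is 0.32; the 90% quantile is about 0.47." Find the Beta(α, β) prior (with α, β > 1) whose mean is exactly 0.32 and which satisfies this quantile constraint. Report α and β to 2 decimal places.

α ≈ 5.27, β ≈ 11.21

With mean 0.32 fixed, write α = 0.32s, β = 0.68s where s = α+β.
Need P(θ < 0.47) = 0.9 under Beta(0.32s, 0.68s). Normal approximation: (q−m)/√(m(1−m)/s) ≈ z_{0.9} = 1.28, so s ≈ 0.32·0.68·(1.28)²/(0.47−0.32)² = 15.9.
At s = 15.9: P(θ<0.47) ≈ 0.896. Adjusting to match 0.9 gives s ≈ 16.48.
So α = 0.32·16.48 ≈ 5.27, β = 0.68·16.48 ≈ 11.21.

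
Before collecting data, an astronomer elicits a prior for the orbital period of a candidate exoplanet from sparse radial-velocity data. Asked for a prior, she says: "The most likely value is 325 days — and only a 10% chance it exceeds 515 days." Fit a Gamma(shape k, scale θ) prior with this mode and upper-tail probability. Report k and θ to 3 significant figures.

k ≈ 9.85, θ ≈ 36.7

Gamma(k,θ) with k>1 has mode (k−1)θ, so θ = 325/(k−1).
Need P(X < 515) = 0.9 with θ tied to k this way. Start at k = 2, θ = 325: P(X<515) ≈ 0.470.
Too low — raise k to concentrate. Iterating converges to k ≈ 9.85.
Then θ = 325/(9.85−1) ≈ 36.7.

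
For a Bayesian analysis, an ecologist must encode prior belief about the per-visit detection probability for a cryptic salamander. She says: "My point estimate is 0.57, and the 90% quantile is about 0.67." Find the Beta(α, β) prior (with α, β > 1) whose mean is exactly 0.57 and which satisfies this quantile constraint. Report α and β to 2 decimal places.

With mean 0.57 fixed, write α = 0.57s, β = 0.43s where s = α+β.
Need P(θ < 0.67) = 0.9 under Beta(0.57s, 0.43s). Normal approximation: (q−m)/√(m(1−m)/s) ≈ z_{0.9} = 1.28, so s ≈ 0.57·0.43·(1.28)²/(0.67−0.57)² = 40.3.
At s = 40.3: P(θ<0.67) ≈ 0.903. Adjusting to match 0.9 gives s ≈ 39.27.
So α = 0.57·39.27 ≈ 22.38, β = 0.43·39.27 ≈ 16.89.

α ≈ 22.38, β ≈ 16.89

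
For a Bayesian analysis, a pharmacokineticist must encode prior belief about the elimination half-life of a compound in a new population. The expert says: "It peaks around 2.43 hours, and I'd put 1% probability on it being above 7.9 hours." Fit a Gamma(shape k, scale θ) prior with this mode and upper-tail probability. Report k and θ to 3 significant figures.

k ≈ 4.18, θ ≈ 0.765

Gamma(k,θ) with k>1 has mode (k−1)θ, so θ = 2.43/(k−1).
Need P(X < 7.9) = 0.99 with θ tied to k this way. Start at k = 2, θ = 2.43: P(X<7.9) ≈ 0.835.
Too low — raise k to concentrate. Iterating converges to k ≈ 4.18.
Then θ = 2.43/(4.18−1) ≈ 0.765.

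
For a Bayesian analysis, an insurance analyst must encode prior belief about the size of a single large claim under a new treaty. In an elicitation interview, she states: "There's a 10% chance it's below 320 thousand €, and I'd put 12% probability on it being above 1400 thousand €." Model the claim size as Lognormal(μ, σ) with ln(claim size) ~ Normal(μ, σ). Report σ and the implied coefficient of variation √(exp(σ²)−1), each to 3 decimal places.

σ ≈ 0.601, CV ≈ 0.659

If T ~ Lognormal(μ,σ) then ln T ~ Normal(μ,σ), so the p-quantile of ln T is μ + z_p·σ.
ln(320) = 5.768 and ln(1400) = 7.244; z_{0.1} = -1.282, z_{0.88} = 1.175.
σ = (7.244 − 5.768)/(1.175 − (-1.282)) = 0.601.
μ = 5.768 − (-1.282)·0.601 = 6.538.
CV = √(exp(σ²)−1) = √(exp(0.3610)−1) = 0.659.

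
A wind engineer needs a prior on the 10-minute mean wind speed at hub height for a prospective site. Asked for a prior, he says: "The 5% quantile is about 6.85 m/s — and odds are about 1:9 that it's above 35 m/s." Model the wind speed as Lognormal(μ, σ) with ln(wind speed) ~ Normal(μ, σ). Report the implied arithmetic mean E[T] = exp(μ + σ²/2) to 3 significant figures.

E[T] ≈ 20 m/s

If T ~ Lognormal(μ,σ) then ln T ~ Normal(μ,σ), so the p-quantile of ln T is μ + z_p·σ.
ln(6.85) = 1.924 and ln(35) = 3.555; z_{0.05} = -1.645, z_{0.9} = 1.282.
σ = (3.555 − 1.924)/(1.282 − (-1.645)) = 0.557.
μ = 1.924 − (-1.645)·0.557 = 2.841.
E[T] = exp(μ + σ²/2) = exp(2.841 + 0.1553) = 20 m/s.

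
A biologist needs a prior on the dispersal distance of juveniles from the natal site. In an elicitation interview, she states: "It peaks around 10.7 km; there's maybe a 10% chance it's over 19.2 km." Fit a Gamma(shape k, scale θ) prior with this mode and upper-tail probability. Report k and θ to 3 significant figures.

Gamma(k,θ) with k>1 has mode (k−1)θ, so θ = 10.7/(k−1).
Need P(X < 19.2) = 0.9 with θ tied to k this way. Start at k = 2, θ = 10.7: P(X<19.2) ≈ 0.535.
Too low — raise k to concentrate. Iterating converges to k ≈ 6.57.
Then θ = 10.7/(6.57−1) ≈ 1.92.

k ≈ 6.57, θ ≈ 1.92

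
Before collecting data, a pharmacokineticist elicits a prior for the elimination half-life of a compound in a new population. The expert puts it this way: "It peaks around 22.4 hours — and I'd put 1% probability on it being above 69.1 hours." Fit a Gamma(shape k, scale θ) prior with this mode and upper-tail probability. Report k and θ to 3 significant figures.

k ≈ 4.52, θ ≈ 6.36

Gamma(k,θ) with k>1 has mode (k−1)θ, so θ = 22.4/(k−1).
Need P(X < 69.1) = 0.99 with θ tied to k this way. Start at k = 2, θ = 22.4: P(X<69.1) ≈ 0.813.
Too low — raise k to concentrate. Iterating converges to k ≈ 4.52.
Then θ = 22.4/(4.52−1) ≈ 6.36.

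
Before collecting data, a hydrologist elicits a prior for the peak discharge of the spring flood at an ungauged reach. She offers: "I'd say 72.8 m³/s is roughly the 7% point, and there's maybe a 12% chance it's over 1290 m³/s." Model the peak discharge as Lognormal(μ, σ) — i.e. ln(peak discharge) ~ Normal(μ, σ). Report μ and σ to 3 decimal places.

μ ≈ 5.888, σ ≈ 1.084

If T ~ Lognormal(μ,σ) then ln T ~ Normal(μ,σ), so the p-quantile of ln T is μ + z_p·σ.
ln(72.8) = 4.288 and ln(1290) = 7.162; z_{0.07} = -1.476, z_{0.88} = 1.175.
σ = (7.162 − 4.288)/(1.175 − (-1.476)) = 1.084.
μ = 4.288 − (-1.476)·1.084 = 5.888.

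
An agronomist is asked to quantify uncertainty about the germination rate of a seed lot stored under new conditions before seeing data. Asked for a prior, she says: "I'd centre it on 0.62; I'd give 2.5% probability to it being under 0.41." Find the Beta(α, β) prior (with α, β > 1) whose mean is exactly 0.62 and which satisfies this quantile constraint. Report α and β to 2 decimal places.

With mean 0.62 fixed, write α = 0.62s, β = 0.38s where s = α+β.
Need P(θ < 0.41) = 0.025 under Beta(0.62s, 0.38s). Normal approximation: (q−m)/√(m(1−m)/s) ≈ z_{0.025} = -1.96, so s ≈ 0.62·0.38·(-1.96)²/(0.41−0.62)² = 20.5.
At s = 20.5: P(θ<0.41) ≈ 0.027. Adjusting to match 0.025 gives s ≈ 21.25.
So α = 0.62·21.25 ≈ 13.17, β = 0.38·21.25 ≈ 8.07.

α ≈ 13.17, β ≈ 8.07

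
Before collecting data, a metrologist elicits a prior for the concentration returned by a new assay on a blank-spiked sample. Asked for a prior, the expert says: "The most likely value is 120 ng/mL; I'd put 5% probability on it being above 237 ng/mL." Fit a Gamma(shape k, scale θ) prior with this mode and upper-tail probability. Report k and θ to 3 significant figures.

k ≈ 6.99, θ ≈ 20

Gamma(k,θ) with k>1 has mode (k−1)θ, so θ = 120/(k−1).
Need P(X < 237) = 0.95 with θ tied to k this way. Start at k = 2, θ = 120: P(X<237) ≈ 0.587.
Too low — raise k to concentrate. Iterating converges to k ≈ 6.99.
Then θ = 120/(6.99−1) ≈ 20.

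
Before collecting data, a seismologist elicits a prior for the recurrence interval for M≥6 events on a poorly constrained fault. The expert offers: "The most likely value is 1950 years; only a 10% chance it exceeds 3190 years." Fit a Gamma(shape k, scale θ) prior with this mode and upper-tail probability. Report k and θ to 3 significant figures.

k ≈ 8.78, θ ≈ 251

Gamma(k,θ) with k>1 has mode (k−1)θ, so θ = 1950/(k−1).
Need P(X < 3190) = 0.9 with θ tied to k this way. Start at k = 2, θ = 1950: P(X<3190) ≈ 0.487.
Too low — raise k to concentrate. Iterating converges to k ≈ 8.78.
Then θ = 1950/(8.78−1) ≈ 251.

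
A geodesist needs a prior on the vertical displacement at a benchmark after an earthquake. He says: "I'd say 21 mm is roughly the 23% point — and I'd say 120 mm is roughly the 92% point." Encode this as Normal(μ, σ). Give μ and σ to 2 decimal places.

The p-quantile of Normal(μ,σ) is μ + z_p·σ, with z_{0.23} = -0.7388 and z_{0.92} = 1.405.
Eliminate σ: μ = (z₂·x₁ − z₁·x₂)/(z₂ − z₁) = (1.405·21 − (-0.7388)·120)/2.144 = 55.12.
Then σ = (x₂ − x₁)/(z₂ − z₁) = (120 − 21)/2.144 = 46.18.

μ = 55.12, σ = 46.18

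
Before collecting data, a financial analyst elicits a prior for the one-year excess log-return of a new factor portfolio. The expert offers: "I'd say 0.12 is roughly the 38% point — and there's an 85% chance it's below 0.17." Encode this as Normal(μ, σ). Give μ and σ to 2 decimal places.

μ = 0.13, σ = 0.04

For Normal(μ,σ), the p-quantile is μ + z_p·σ. Here z_{0.38} = -0.3055, z_{0.85} = 1.036.
So 0.12 = μ − 0.3055σ and 0.17 = μ + 1.036σ.
Subtracting: σ = (0.17 − 0.12)/(1.036 − (-0.3055)) = 0.04.
Then μ = 0.12 − (-0.3055)·0.04 = 0.13.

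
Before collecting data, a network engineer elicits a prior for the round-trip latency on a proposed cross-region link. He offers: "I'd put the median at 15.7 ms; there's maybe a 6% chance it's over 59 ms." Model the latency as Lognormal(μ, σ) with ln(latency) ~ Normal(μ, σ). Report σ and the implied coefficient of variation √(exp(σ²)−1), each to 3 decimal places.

σ ≈ 0.851, CV ≈ 1.032

If T ~ Lognormal(μ,σ) then ln T ~ Normal(μ,σ), so the p-quantile of ln T is μ + z_p·σ.
ln(15.7) = 2.754 and ln(59) = 4.078; z_{0.5} = 0, z_{0.94} = 1.555.
σ = (4.078 − 2.754)/(1.555 − (0)) = 0.851.
μ = 2.754 − (0)·0.851 = 2.754.
CV = √(exp(σ²)−1) = √(exp(0.7250)−1) = 1.032.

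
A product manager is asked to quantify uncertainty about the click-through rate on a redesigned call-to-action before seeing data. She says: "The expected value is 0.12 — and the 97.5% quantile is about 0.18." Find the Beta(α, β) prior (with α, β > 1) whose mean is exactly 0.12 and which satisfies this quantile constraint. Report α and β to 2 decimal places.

α ≈ 16.03, β ≈ 117.54

With mean 0.12 fixed, write α = 0.12s, β = 0.88s where s = α+β.
Need P(θ < 0.18) = 0.975 under Beta(0.12s, 0.88s). Normal approximation: (q−m)/√(m(1−m)/s) ≈ z_{0.975} = 1.96, so s ≈ 0.12·0.88·(1.96)²/(0.18−0.12)² = 112.7.
At s = 112.7: P(θ<0.18) ≈ 0.965. Adjusting to match 0.975 gives s ≈ 133.56.
So α = 0.12·133.56 ≈ 16.03, β = 0.88·133.56 ≈ 117.54.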